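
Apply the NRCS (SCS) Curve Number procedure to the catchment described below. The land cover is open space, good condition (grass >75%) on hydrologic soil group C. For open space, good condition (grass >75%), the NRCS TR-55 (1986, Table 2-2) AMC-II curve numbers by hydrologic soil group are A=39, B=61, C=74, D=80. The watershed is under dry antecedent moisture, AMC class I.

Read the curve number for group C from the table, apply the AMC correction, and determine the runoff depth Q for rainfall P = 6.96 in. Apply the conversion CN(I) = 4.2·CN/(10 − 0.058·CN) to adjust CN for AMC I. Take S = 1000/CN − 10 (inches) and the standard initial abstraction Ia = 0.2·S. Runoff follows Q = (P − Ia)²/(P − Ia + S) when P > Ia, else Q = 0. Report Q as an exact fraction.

NRCS table: open space, good condition (grass >75%), soil group C → CN(II) = 74
Adjust CN=74 to AMC I: 4.2·74/(10 − 0.058·74) → (1554/5) ÷ (1427/250) = 77700/1427 ≈ 54.450
Max retention: S = 1000/(77700/1427) − 10 = 6500/777 in (≈ 8.366 in)
Initial abstraction Ia = S/5 = (6500/777)/5 = 1300/777 ≈ 1.673 in
Excess rainfall: 6.960 − 1.673 = 5.287 in; P > Ia so Q > 0
Q: (102698/19425)² ÷ (265198/19425) = 5273439602/2575735575 in (≈ 2.047 in)

Q = 5273439602/2575735575 in ≈ 2.047 in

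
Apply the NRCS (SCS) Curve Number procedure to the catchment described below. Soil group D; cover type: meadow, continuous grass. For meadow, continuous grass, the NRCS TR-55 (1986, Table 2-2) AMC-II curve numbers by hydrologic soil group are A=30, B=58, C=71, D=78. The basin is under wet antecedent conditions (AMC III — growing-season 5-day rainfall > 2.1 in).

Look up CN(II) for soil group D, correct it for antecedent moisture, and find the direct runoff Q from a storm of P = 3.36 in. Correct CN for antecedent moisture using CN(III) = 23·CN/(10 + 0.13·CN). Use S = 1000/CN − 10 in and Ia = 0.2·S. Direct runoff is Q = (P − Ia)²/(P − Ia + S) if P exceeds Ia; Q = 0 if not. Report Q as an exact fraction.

Q = 1219685776/545757225 in ≈ 2.235 in

NRCS table: meadow, continuous grass, soil group D → CN(II) = 78
Adjust CN=78 to AMC III: 23·78/(10 + 0.13·78) → 1794 ÷ (1007/50) = 89700/1007 ≈ 89.076
Retention S: 1000/CN − 10 with CN=89.076 → S = 1100/897 ≈ 1.226 in
Ia = 0.2·(1100/897) = 220/897 in ≈ 0.245 in
P − Ia = 3.360 − 0.245 = 69848/22425 ≈ 3.115 in (> 0, runoff occurs)
Runoff Q = (P−Ia)²/(P−Ia+S) = (3.115)²/(3.115+1.226) = 1219685776/545757225 ≈ 2.235 in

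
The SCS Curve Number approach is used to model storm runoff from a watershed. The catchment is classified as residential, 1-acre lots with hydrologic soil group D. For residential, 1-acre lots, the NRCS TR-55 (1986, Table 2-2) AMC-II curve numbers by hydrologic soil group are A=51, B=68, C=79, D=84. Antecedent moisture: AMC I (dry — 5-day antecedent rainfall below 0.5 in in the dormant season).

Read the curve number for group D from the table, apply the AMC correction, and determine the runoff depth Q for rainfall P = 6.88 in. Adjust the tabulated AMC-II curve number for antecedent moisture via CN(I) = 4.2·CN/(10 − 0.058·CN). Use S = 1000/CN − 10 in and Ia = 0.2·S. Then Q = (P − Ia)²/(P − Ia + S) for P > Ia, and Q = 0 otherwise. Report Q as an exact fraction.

NRCS table: residential, 1-acre lots, soil group D → CN(II) = 84
Adjust CN=84 to AMC I: 4.2·84/(10 − 0.058·84) → (1764/5) ÷ (641/125) = 44100/641 ≈ 68.799
S = 1000/(44100/641) − 10 = 2000/441 in ≈ 4.535 in
Initial abstraction Ia = S/5 = (2000/441)/5 = 400/441 ≈ 0.907 in
P − Ia = 6.880 − 0.907 = 65852/11025 ≈ 5.973 in (> 0, runoff occurs)
Q = (65852/11025)²/((65852/11025) + 2000/441) = (4336485904/121550625)/(115852/11025) = 1084121476/319317075 in ≈ 3.395 in

Q = 1084121476/319317075 in ≈ 3.395 in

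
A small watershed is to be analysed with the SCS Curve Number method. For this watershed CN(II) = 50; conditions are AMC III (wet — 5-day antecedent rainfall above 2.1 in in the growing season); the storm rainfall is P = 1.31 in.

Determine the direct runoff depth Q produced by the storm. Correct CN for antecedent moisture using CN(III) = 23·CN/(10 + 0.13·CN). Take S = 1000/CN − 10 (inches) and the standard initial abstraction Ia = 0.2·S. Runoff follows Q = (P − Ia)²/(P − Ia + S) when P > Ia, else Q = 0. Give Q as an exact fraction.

Q = 1026169/25329900 in ≈ 0.041 in

Adjust CN=50 to AMC III: 23·50/(10 + 0.13·50) → 1150 ÷ (33/2) = 2300/33 ≈ 69.697
Max retention: S = 1000/(2300/33) − 10 = 100/23 in (≈ 4.348 in)
Ia = 0.2·(100/23) = 20/23 in ≈ 0.870 in
Since P=1.310 > Ia=0.870: effective rainfall P−Ia = 1013/2300 in
Q: (1013/2300)² ÷ (11013/2300) = 1026169/25329900 in (≈ 0.041 in)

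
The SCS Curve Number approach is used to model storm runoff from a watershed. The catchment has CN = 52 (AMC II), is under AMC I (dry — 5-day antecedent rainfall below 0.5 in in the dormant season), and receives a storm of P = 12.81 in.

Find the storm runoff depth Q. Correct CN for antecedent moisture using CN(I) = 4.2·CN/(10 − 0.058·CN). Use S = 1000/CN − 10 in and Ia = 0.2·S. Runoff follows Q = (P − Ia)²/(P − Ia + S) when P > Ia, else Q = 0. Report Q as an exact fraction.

Q = 5863118041/2516796100 in ≈ 2.330 in

Dry (AMC I): CN(I) = 4.2·52/(10 − 0.058·52) = (1092/5)/(873/125) = 9100/291 ≈ 31.271
Max retention: S = 1000/(9100/291) − 10 = 2000/91 in (≈ 21.978 in)
Ia = 0.2S: 0.2·21.978 = 4.396 in (exactly 400/91)
P − Ia = 12.810 − 4.396 = 76571/9100 ≈ 8.414 in (> 0, runoff occurs)
Q: (76571/9100)² ÷ (276571/9100) = 5863118041/2516796100 in (≈ 2.330 in)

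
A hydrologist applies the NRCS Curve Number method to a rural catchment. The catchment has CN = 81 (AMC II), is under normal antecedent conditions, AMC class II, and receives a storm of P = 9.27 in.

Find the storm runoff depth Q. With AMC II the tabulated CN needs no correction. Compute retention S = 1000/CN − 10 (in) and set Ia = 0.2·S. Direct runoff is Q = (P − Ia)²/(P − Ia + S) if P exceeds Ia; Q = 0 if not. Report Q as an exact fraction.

Q = 5081836369/731324700 in ≈ 6.949 in

AMC II — tabulated CN = 81 applies directly.
Max retention: S = 1000/81 − 10 = 190/81 in (≈ 2.346 in)
Ia = 0.2S: 0.2·2.346 = 0.469 in (exactly 38/81)
Excess rainfall: 9.270 − 0.469 = 8.801 in; P > Ia so Q > 0
Runoff Q = (P−Ia)²/(P−Ia+S) = (8.801)²/(8.801+2.346) = 5081836369/731324700 ≈ 6.949 in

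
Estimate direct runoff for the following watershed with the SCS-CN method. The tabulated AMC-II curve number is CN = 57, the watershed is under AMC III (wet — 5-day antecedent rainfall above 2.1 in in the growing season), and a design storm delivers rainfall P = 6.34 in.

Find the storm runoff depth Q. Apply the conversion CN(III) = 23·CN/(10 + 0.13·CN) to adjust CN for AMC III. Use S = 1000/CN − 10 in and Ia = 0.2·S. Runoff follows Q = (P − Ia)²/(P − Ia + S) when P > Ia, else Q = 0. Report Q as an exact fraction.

Adjust CN=57 to AMC III: 23·57/(10 + 0.13·57) → 1311 ÷ (1741/100) = 131100/1741 ≈ 75.302
S = 1000/(131100/1741) − 10 = 4300/1311 in ≈ 3.280 in
Initial abstraction Ia = S/5 = (4300/1311)/5 = 860/1311 ≈ 0.656 in
P − Ia = 6.340 − 0.656 = 372587/65550 ≈ 5.684 in (> 0, runoff occurs)
Q: (372587/65550)² ÷ (587587/65550) = 138821072569/38516327850 in (≈ 3.604 in)

Q = 138821072569/38516327850 in ≈ 3.604 in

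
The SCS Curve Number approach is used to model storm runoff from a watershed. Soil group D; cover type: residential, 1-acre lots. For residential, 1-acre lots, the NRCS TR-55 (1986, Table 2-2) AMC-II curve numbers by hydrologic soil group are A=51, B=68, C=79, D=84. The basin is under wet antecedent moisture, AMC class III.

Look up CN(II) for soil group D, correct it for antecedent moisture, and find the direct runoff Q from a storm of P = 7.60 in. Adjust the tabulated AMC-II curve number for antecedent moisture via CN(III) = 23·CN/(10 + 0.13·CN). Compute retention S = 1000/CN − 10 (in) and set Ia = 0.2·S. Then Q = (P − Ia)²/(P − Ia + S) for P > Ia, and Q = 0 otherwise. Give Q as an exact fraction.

NRCS table: residential, 1-acre lots, soil group D → CN(II) = 84
CN(III) from CN(II)=84: (23·84)/(10 + 0.13·84) = 48300/523 ≈ 92.352
Max retention: S = 1000/(48300/523) − 10 = 400/483 in (≈ 0.828 in)
Ia = 0.2·(400/483) = 80/483 in ≈ 0.166 in
P − Ia = 7.600 − 0.166 = 17954/2415 ≈ 7.434 in (> 0, runoff occurs)
Q = (17954/2415)²/((17954/2415) + 400/483) = (322346116/5832225)/(19954/2415) = 161173058/24094455 in ≈ 6.689 in

Q = 161173058/24094455 in ≈ 6.689 in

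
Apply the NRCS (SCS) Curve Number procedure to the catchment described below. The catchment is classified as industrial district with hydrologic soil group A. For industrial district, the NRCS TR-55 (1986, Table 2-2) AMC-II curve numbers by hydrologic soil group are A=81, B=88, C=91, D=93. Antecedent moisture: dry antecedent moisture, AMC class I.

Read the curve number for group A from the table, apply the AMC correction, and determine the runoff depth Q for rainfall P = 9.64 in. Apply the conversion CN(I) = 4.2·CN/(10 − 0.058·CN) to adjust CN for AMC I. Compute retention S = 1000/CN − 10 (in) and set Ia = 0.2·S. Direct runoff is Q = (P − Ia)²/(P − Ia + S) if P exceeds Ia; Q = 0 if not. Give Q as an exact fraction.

Q = 131363478481/25512491025 in ≈ 5.149 in

NRCS table: industrial district, soil group A → CN(II) = 81
Adjust CN=81 to AMC I: 4.2·81/(10 − 0.058·81) → (1701/5) ÷ (2651/500) = 170100/2651 ≈ 64.164
S = 1000/(170100/2651) − 10 = 9500/1701 in ≈ 5.585 in
Ia = 0.2S: 0.2·5.585 = 1.117 in (exactly 1900/1701)
P − Ia = 9.640 − 1.117 = 362441/42525 ≈ 8.523 in (> 0, runoff occurs)
Runoff Q = (P−Ia)²/(P−Ia+S) = (8.523)²/(8.523+5.585) = 131363478481/25512491025 ≈ 5.149 in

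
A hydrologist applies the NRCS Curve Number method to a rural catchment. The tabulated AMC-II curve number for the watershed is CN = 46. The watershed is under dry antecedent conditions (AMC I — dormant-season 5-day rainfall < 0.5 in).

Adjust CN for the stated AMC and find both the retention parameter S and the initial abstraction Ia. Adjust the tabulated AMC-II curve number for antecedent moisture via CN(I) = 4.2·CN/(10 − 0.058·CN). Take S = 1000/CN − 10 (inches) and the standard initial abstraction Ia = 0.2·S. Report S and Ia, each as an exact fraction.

S = 4500/161 in ≈ 27.950 in; Ia = 900/161 in ≈ 5.590 in

Adjust CN=46 to AMC I: 4.2·46/(10 − 0.058·46) → (966/5) ÷ (1833/250) = 16100/611 ≈ 26.350
Max retention: S = 1000/(16100/611) − 10 = 4500/161 in (≈ 27.950 in)
Ia = 0.2S: 0.2·27.950 = 5.590 in (exactly 900/161)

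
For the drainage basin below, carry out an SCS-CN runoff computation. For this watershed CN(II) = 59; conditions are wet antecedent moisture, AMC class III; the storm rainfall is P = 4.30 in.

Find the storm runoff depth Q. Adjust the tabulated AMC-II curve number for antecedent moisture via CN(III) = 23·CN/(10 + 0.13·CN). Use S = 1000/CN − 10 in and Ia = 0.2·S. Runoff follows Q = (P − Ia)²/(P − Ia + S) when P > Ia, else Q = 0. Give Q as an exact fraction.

Wet (AMC III): CN(III) = 23·59/(10 + 0.13·59) = 1357/(1767/100) = 135700/1767 ≈ 76.797
Retention S: 1000/CN − 10 with CN=76.797 → S = 4100/1357 ≈ 3.021 in
Ia = 0.2S: 0.2·3.021 = 0.604 in (exactly 820/1357)
Since P=4.300 > Ia=0.604: effective rainfall P−Ia = 50151/13570 in
Q = (50151/13570)²/((50151/13570) + 4100/1357) = (2515122801/184144900)/(91151/13570) = 2515122801/1236919070 in ≈ 2.033 in

Q = 2515122801/1236919070 in ≈ 2.033 in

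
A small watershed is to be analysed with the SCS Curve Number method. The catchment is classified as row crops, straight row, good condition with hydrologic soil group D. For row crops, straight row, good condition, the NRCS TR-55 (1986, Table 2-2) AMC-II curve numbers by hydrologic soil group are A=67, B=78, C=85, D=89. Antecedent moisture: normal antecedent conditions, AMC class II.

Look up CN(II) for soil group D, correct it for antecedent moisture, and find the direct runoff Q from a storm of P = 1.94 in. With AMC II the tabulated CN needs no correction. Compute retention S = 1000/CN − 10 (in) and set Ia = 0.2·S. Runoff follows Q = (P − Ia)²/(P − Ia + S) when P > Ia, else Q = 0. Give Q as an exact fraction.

NRCS table: row crops, straight row, good condition, soil group D → CN(II) = 89
CN(II) = 89; AMC II needs no correction.
S = 1000/89 − 10 = 110/89 in ≈ 1.236 in
Ia = 0.2·(110/89) = 22/89 in ≈ 0.247 in
Excess rainfall: 1.940 − 0.247 = 1.693 in; P > Ia so Q > 0
Q = (7533/4450)²/((7533/4450) + 110/89) = (56746089/19802500)/(13033/4450) = 56746089/57996850 in ≈ 0.978 in

Q = 56746089/57996850 in ≈ 0.978 in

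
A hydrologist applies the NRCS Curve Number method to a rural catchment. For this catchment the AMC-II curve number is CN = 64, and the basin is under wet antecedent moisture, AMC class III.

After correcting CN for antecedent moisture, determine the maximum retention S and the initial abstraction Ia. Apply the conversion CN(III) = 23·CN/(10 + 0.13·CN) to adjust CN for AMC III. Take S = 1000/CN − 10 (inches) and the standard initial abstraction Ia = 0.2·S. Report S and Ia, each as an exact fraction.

S = 225/92 in ≈ 2.446 in; Ia = 45/92 in ≈ 0.489 in

CN(III) from CN(II)=64: (23·64)/(10 + 0.13·64) = 18400/229 ≈ 80.349
Max retention: S = 1000/(18400/229) − 10 = 225/92 in (≈ 2.446 in)
Ia = 0.2S: 0.2·2.446 = 0.489 in (exactly 45/92)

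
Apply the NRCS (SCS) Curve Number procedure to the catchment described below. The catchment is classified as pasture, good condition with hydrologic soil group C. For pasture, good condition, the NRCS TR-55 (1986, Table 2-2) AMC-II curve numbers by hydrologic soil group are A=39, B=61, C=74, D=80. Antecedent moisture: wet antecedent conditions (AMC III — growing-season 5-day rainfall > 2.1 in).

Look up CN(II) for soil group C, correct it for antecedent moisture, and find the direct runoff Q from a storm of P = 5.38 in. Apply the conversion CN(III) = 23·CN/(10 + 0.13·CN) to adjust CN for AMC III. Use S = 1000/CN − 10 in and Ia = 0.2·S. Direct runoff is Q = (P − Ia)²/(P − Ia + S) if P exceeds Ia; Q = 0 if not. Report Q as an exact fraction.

Q = 46621014561/11953103450 in ≈ 3.900 in

NRCS table: pasture, good condition, soil group C → CN(II) = 74
Adjust CN=74 to AMC III: 23·74/(10 + 0.13·74) → 1702 ÷ (981/50) = 85100/981 ≈ 86.748
Retention S: 1000/CN − 10 with CN=86.748 → S = 1300/851 ≈ 1.528 in
Initial abstraction Ia = S/5 = (1300/851)/5 = 260/851 ≈ 0.306 in
P − Ia = 5.380 − 0.306 = 215919/42550 ≈ 5.074 in (> 0, runoff occurs)
Runoff Q = (P−Ia)²/(P−Ia+S) = (5.074)²/(5.074+1.528) = 46621014561/11953103450 ≈ 3.900 in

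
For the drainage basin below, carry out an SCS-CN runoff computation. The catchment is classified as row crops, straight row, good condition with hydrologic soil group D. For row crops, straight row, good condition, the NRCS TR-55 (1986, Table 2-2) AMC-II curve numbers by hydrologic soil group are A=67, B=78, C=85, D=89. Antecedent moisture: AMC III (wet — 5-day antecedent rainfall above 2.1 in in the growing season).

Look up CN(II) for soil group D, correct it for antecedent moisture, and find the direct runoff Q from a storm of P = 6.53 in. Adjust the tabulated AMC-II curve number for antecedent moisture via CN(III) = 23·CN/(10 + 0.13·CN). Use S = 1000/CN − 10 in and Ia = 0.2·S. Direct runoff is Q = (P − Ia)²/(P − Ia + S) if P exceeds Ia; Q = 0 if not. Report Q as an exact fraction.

Q = 1728412425481/291634247700 in ≈ 5.927 in

NRCS table: row crops, straight row, good condition, soil group D → CN(II) = 89
Adjust CN=89 to AMC III: 23·89/(10 + 0.13·89) → 2047 ÷ (2157/100) = 204700/2157 ≈ 94.900
S = 1000/(204700/2157) − 10 = 1100/2047 in ≈ 0.537 in
Ia = 0.2S: 0.2·0.537 = 0.107 in (exactly 220/2047)
P − Ia = 6.530 − 0.107 = 1314691/204700 ≈ 6.423 in (> 0, runoff occurs)
Q: (1314691/204700)² ÷ (1424691/204700) = 1728412425481/291634247700 in (≈ 5.927 in)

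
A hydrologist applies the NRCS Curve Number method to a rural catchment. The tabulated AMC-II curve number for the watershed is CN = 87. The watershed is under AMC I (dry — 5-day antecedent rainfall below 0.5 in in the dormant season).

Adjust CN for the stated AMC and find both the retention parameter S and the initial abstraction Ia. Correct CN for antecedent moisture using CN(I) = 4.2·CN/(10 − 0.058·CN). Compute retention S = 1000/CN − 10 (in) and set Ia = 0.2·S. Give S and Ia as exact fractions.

Dry (AMC I): CN(I) = 4.2·87/(10 − 0.058·87) = (1827/5)/(2477/500) = 182700/2477 ≈ 73.759
Max retention: S = 1000/(182700/2477) − 10 = 6500/1827 in (≈ 3.558 in)
Ia = 0.2S: 0.2·3.558 = 0.712 in (exactly 1300/1827)

S = 6500/1827 in ≈ 3.558 in; Ia = 1300/1827 in ≈ 0.712 in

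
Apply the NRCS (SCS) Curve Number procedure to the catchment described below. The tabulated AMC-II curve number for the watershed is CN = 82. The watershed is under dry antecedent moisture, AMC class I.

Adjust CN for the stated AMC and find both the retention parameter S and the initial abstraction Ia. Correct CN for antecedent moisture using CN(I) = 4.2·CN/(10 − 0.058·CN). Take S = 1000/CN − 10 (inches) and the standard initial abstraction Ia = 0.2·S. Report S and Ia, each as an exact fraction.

S = 1500/287 in ≈ 5.226 in; Ia = 300/287 in ≈ 1.045 in

Adjust CN=82 to AMC I: 4.2·82/(10 − 0.058·82) → (1722/5) ÷ (1311/250) = 28700/437 ≈ 65.675
Max retention: S = 1000/(28700/437) − 10 = 1500/287 in (≈ 5.226 in)
Initial abstraction Ia = S/5 = (1500/287)/5 = 300/287 ≈ 1.045 in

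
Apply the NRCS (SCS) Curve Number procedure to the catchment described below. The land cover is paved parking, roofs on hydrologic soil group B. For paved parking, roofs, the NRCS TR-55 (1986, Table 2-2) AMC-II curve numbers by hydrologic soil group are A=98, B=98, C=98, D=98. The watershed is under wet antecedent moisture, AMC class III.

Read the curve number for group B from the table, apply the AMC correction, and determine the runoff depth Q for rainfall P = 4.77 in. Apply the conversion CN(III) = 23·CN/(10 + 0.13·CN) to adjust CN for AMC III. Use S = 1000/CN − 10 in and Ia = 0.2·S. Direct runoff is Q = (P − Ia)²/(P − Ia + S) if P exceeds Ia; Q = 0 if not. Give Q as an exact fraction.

NRCS table: paved parking, roofs, soil group B → CN(II) = 98
CN(III) from CN(II)=98: (23·98)/(10 + 0.13·98) = 112700/1137 ≈ 99.120
S = 1000/(112700/1137) − 10 = 100/1127 in ≈ 0.089 in
Initial abstraction Ia = S/5 = (100/1127)/5 = 20/1127 ≈ 0.018 in
P − Ia = 4.770 − 0.018 = 535579/112700 ≈ 4.752 in (> 0, runoff occurs)
Q: (535579/112700)² ÷ (545579/112700) = 286844865241/61486753300 in (≈ 4.665 in)

Q = 286844865241/61486753300 in ≈ 4.665 in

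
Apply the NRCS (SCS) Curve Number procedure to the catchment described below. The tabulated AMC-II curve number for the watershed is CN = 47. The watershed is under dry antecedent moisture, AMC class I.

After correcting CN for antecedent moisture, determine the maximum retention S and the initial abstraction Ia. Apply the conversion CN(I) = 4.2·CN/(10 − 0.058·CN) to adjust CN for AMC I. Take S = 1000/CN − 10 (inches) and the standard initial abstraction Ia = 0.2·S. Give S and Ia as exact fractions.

S = 26500/987 in ≈ 26.849 in; Ia = 5300/987 in ≈ 5.370 in

Adjust CN=47 to AMC I: 4.2·47/(10 − 0.058·47) → (987/5) ÷ (3637/500) = 98700/3637 ≈ 27.138
S = 1000/(98700/3637) − 10 = 26500/987 in ≈ 26.849 in
Ia = 0.2·(26500/987) = 5300/987 in ≈ 5.370 in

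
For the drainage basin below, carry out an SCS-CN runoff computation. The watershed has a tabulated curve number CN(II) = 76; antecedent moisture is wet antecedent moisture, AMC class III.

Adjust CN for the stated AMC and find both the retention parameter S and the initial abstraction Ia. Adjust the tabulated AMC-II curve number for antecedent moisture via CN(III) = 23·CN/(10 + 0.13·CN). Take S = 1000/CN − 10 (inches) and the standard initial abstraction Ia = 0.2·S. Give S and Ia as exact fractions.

CN(III) from CN(II)=76: (23·76)/(10 + 0.13·76) = 43700/497 ≈ 87.928
Retention S: 1000/CN − 10 with CN=87.928 → S = 600/437 ≈ 1.373 in
Ia = 0.2·(600/437) = 120/437 in ≈ 0.275 in

S = 600/437 in ≈ 1.373 in; Ia = 120/437 in ≈ 0.275 in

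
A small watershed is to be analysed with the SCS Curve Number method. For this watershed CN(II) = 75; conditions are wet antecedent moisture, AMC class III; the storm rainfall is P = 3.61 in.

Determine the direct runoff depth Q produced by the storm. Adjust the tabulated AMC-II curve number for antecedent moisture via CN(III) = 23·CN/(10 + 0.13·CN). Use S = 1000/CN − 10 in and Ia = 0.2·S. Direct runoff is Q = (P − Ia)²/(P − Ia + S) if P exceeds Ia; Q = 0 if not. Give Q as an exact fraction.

CN(III) from CN(II)=75: (23·75)/(10 + 0.13·75) = 6900/79 ≈ 87.342
Retention S: 1000/CN − 10 with CN=87.342 → S = 100/69 ≈ 1.449 in
Initial abstraction Ia = S/5 = (100/69)/5 = 20/69 ≈ 0.290 in
Since P=3.610 > Ia=0.290: effective rainfall P−Ia = 22909/6900 in
Runoff Q = (P−Ia)²/(P−Ia+S) = (3.320)²/(3.320+1.449) = 524822281/227072100 ≈ 2.311 in

Q = 524822281/227072100 in ≈ 2.311 in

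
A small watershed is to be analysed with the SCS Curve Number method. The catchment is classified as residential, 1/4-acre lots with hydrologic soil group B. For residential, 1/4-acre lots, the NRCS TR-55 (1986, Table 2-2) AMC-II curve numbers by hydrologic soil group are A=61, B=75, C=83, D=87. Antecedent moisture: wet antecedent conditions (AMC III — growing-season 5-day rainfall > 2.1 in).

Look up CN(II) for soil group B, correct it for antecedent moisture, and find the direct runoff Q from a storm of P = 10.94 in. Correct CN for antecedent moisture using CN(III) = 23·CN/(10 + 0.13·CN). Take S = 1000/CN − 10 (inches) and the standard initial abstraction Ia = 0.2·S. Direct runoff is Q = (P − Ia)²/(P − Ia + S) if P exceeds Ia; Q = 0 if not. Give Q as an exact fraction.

Q = 1350048049/144013350 in ≈ 9.374 in

NRCS table: residential, 1/4-acre lots, soil group B → CN(II) = 75
Wet (AMC III): CN(III) = 23·75/(10 + 0.13·75) = 1725/(79/4) = 6900/79 ≈ 87.342
S = 1000/(6900/79) − 10 = 100/69 in ≈ 1.449 in
Ia = 0.2·(100/69) = 20/69 in ≈ 0.290 in
Excess rainfall: 10.940 − 0.290 = 10.650 in; P > Ia so Q > 0
Runoff Q = (P−Ia)²/(P−Ia+S) = (10.650)²/(10.650+1.449) = 1350048049/144013350 ≈ 9.374 in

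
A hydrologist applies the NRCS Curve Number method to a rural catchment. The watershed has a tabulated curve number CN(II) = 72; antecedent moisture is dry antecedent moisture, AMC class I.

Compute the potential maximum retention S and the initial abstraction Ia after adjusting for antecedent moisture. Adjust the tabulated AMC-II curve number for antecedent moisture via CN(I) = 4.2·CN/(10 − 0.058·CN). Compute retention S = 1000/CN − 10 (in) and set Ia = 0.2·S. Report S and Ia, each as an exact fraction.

CN(I) from CN(II)=72: (4.2·72)/(10 − 0.058·72) = 675/13 ≈ 51.923
S = 1000/(675/13) − 10 = 250/27 in ≈ 9.259 in
Ia = 0.2·(250/27) = 50/27 in ≈ 1.852 in

S = 250/27 in ≈ 9.259 in; Ia = 50/27 in ≈ 1.852 in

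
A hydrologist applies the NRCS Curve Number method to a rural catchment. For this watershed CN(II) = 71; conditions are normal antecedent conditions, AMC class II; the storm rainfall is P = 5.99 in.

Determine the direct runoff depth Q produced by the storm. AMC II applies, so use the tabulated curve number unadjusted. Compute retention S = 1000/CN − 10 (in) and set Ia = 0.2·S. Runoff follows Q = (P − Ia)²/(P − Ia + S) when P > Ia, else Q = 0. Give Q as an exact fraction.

AMC II — tabulated CN = 71 applies directly.
Max retention: S = 1000/71 − 10 = 290/71 in (≈ 4.085 in)
Ia = 0.2S: 0.2·4.085 = 0.817 in (exactly 58/71)
P − Ia = 5.990 − 0.817 = 36729/7100 ≈ 5.173 in (> 0, runoff occurs)
Q: (36729/7100)² ÷ (65729/7100) = 1349019441/466675900 in (≈ 2.891 in)

Q = 1349019441/466675900 in ≈ 2.891 in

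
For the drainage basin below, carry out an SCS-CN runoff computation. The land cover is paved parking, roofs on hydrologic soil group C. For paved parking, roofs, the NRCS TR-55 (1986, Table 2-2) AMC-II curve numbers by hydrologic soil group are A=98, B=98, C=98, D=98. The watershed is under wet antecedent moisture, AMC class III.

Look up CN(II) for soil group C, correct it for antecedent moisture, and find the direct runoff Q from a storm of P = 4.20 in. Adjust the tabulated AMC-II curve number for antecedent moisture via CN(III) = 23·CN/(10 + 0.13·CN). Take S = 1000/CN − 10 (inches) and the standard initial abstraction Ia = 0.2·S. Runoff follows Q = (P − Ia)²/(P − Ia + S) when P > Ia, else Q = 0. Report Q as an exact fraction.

Q = 555403489/135617545 in ≈ 4.095 in

NRCS table: paved parking, roofs, soil group C → CN(II) = 98
Wet (AMC III): CN(III) = 23·98/(10 + 0.13·98) = 2254/(1137/50) = 112700/1137 ≈ 99.120
Retention S: 1000/CN − 10 with CN=99.120 → S = 100/1127 ≈ 0.089 in
Ia = 0.2S: 0.2·0.089 = 0.018 in (exactly 20/1127)
Excess rainfall: 4.200 − 0.018 = 4.182 in; P > Ia so Q > 0
Runoff Q = (P−Ia)²/(P−Ia+S) = (4.182)²/(4.182+0.089) = 555403489/135617545 ≈ 4.095 in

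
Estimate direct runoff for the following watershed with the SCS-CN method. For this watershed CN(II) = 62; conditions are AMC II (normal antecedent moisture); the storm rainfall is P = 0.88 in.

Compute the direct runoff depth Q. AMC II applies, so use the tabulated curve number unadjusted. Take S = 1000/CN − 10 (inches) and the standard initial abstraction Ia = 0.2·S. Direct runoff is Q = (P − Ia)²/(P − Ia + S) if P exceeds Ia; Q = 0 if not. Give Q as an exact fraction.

Q = 0 in ≈ 0.000 in

AMC II — tabulated CN = 62 applies directly.
S = 1000/62 − 10 = 190/31 in ≈ 6.129 in
Ia = 0.2S: 0.2·6.129 = 1.226 in (exactly 38/31)
P = 0.880 ≤ Ia = 1.226 in: entire storm abstracted, Q = 0.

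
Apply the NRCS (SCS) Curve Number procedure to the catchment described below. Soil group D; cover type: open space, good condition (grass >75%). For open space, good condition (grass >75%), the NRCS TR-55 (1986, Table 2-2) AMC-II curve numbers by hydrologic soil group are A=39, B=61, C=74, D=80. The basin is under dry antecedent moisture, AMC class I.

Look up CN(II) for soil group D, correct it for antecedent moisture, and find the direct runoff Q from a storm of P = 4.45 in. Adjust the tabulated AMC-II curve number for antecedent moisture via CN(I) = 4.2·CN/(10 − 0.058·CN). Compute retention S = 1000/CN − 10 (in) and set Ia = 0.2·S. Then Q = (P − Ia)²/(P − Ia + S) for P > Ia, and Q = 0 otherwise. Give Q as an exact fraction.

NRCS table: open space, good condition (grass >75%), soil group D → CN(II) = 80
Dry (AMC I): CN(I) = 4.2·80/(10 − 0.058·80) = 336/(134/25) = 4200/67 ≈ 62.687
Max retention: S = 1000/(4200/67) − 10 = 125/21 in (≈ 5.952 in)
Ia = 0.2S: 0.2·5.952 = 1.190 in (exactly 25/21)
Since P=4.450 > Ia=1.190: effective rainfall P−Ia = 1369/420 in
Runoff Q = (P−Ia)²/(P−Ia+S) = (3.260)²/(3.260+5.952) = 1874161/1624980 ≈ 1.153 in

Q = 1874161/1624980 in ≈ 1.153 in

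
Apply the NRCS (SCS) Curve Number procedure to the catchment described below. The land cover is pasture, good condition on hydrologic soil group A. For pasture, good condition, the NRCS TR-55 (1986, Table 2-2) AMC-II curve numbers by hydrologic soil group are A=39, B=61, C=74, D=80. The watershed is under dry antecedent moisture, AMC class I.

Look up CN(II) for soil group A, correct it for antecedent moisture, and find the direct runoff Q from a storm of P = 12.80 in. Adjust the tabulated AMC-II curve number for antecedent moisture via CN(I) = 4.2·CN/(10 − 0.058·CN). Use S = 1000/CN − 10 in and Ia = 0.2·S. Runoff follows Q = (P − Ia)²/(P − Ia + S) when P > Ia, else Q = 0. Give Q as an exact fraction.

NRCS table: pasture, good condition, soil group A → CN(II) = 39
Adjust CN=39 to AMC I: 4.2·39/(10 − 0.058·39) → (819/5) ÷ (3869/500) = 81900/3869 ≈ 21.168
Retention S: 1000/CN − 10 with CN=21.168 → S = 30500/819 ≈ 37.241 in
Initial abstraction Ia = S/5 = (30500/819)/5 = 6100/819 ≈ 7.448 in
Since P=12.800 > Ia=7.448: effective rainfall P−Ia = 21916/4095 in
Q = (21916/4095)²/((21916/4095) + 30500/819) = (480311056/16769025)/(174416/4095) = 30019441/44639595 in ≈ 0.672 in

Q = 30019441/44639595 in ≈ 0.672 in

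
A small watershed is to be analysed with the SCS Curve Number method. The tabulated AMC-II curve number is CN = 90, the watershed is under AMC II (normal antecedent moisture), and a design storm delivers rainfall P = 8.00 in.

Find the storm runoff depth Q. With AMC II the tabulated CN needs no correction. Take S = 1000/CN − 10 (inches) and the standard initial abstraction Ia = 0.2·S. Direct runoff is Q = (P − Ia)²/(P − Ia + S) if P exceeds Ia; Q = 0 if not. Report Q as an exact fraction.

AMC II — tabulated CN = 90 applies directly.
S = 1000/90 − 10 = 10/9 in ≈ 1.111 in
Ia = 0.2S: 0.2·1.111 = 0.222 in (exactly 2/9)
Since P=8.000 > Ia=0.222: effective rainfall P−Ia = 70/9 in
Q = (70/9)²/((70/9) + 10/9) = (4900/81)/(80/9) = 245/36 in ≈ 6.806 in

Q = 245/36 in ≈ 6.806 in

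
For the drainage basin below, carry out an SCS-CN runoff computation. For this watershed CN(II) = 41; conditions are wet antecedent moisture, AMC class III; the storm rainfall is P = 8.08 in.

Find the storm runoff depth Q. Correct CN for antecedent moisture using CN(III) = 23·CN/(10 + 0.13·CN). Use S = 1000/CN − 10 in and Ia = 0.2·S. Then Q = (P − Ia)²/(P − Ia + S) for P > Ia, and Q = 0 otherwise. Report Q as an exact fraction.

Q = 12958246098/3636278725 in ≈ 3.564 in

CN(III) from CN(II)=41: (23·41)/(10 + 0.13·41) = 94300/1533 ≈ 61.513
Retention S: 1000/CN − 10 with CN=61.513 → S = 5900/943 ≈ 6.257 in
Initial abstraction Ia = S/5 = (5900/943)/5 = 1180/943 ≈ 1.251 in
Since P=8.080 > Ia=1.251: effective rainfall P−Ia = 160986/23575 in
Q = (160986/23575)²/((160986/23575) + 5900/943) = (25916492196/555780625)/(308486/23575) = 12958246098/3636278725 in ≈ 3.564 in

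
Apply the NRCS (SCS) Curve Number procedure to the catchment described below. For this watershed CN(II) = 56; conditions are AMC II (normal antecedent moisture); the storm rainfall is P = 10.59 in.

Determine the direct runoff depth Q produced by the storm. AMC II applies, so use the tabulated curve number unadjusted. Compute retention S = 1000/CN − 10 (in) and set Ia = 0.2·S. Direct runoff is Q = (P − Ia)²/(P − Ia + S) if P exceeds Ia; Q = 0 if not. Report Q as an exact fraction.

CN(II) = 56; AMC II needs no correction.
Max retention: S = 1000/56 − 10 = 55/7 in (≈ 7.857 in)
Ia = 0.2S: 0.2·7.857 = 1.571 in (exactly 11/7)
Since P=10.590 > Ia=1.571: effective rainfall P−Ia = 6313/700 in
Q = (6313/700)²/((6313/700) + 55/7) = (39853969/490000)/(11813/700) = 39853969/8269100 in ≈ 4.820 in

Q = 39853969/8269100 in ≈ 4.820 in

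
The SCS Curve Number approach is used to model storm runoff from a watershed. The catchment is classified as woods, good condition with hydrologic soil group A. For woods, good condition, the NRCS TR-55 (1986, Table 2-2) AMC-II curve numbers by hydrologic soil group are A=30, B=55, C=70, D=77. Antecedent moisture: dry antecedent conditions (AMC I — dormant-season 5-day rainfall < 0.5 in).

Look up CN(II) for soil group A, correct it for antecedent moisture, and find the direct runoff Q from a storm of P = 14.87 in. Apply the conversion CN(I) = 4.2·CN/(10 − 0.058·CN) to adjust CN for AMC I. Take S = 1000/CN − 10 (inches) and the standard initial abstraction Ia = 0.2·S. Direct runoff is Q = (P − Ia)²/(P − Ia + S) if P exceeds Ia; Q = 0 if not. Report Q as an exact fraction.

NRCS table: woods, good condition, soil group A → CN(II) = 30
Dry (AMC I): CN(I) = 4.2·30/(10 − 0.058·30) = 126/(413/50) = 900/59 ≈ 15.254
Retention S: 1000/CN − 10 with CN=15.254 → S = 500/9 ≈ 55.556 in
Initial abstraction Ia = S/5 = (500/9)/5 = 100/9 ≈ 11.111 in
Since P=14.870 > Ia=11.111: effective rainfall P−Ia = 3383/900 in
Runoff Q = (P−Ia)²/(P−Ia+S) = (3.759)²/(3.759+55.556) = 11444689/48044700 ≈ 0.238 in

Q = 11444689/48044700 in ≈ 0.238 in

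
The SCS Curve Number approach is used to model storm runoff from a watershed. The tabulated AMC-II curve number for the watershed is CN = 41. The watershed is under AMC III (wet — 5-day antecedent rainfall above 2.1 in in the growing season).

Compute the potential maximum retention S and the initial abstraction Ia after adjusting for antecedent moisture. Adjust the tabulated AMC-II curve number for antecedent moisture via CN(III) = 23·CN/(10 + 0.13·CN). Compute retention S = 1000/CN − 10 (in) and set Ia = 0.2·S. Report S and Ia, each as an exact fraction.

S = 5900/943 in ≈ 6.257 in; Ia = 1180/943 in ≈ 1.251 in

CN(III) from CN(II)=41: (23·41)/(10 + 0.13·41) = 94300/1533 ≈ 61.513
Max retention: S = 1000/(94300/1533) − 10 = 5900/943 in (≈ 6.257 in)
Ia = 0.2·(5900/943) = 1180/943 in ≈ 1.251 in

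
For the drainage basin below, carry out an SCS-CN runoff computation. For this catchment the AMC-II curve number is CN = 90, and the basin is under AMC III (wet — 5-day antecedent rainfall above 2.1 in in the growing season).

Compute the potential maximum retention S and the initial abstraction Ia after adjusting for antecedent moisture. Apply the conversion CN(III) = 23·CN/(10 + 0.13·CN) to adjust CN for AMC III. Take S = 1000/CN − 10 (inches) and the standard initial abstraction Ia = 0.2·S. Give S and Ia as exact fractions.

Adjust CN=90 to AMC III: 23·90/(10 + 0.13·90) → 2070 ÷ (217/10) = 20700/217 ≈ 95.392
Max retention: S = 1000/(20700/217) − 10 = 100/207 in (≈ 0.483 in)
Initial abstraction Ia = S/5 = (100/207)/5 = 20/207 ≈ 0.097 in

S = 100/207 in ≈ 0.483 in; Ia = 20/207 in ≈ 0.097 in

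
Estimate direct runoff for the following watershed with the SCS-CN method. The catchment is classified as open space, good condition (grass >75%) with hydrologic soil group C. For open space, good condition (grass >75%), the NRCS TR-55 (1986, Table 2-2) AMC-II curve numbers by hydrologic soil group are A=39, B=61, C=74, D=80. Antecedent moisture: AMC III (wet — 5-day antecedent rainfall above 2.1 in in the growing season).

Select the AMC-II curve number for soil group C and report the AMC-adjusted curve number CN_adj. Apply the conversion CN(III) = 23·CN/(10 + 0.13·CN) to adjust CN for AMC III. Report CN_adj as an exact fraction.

CN_adj = 85100/981 ≈ 86.748

NRCS table: open space, good condition (grass >75%), soil group C → CN(II) = 74
CN(III) from CN(II)=74: (23·74)/(10 + 0.13·74) = 85100/981 ≈ 86.748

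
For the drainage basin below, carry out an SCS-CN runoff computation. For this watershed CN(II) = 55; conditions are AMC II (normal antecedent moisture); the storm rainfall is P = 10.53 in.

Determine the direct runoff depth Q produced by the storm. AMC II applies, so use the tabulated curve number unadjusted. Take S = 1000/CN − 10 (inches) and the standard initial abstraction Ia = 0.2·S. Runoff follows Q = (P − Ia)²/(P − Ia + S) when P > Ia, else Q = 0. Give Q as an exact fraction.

Q = 10634121/2295700 in ≈ 4.632 in

AMC II — tabulated CN = 55 applies directly.
Retention S: 1000/CN − 10 with CN=55.000 → S = 90/11 ≈ 8.182 in
Initial abstraction Ia = S/5 = (90/11)/5 = 18/11 ≈ 1.636 in
Since P=10.530 > Ia=1.636: effective rainfall P−Ia = 9783/1100 in
Q = (9783/1100)²/((9783/1100) + 90/11) = (95707089/1210000)/(18783/1100) = 10634121/2295700 in ≈ 4.632 in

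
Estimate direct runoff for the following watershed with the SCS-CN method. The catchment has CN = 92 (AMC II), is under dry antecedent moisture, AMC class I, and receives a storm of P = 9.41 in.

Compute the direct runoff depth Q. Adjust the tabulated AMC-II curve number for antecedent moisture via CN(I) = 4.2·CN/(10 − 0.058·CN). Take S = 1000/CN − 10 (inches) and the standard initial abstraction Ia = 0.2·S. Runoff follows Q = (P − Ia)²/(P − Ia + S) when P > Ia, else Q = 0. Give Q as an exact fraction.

Adjust CN=92 to AMC I: 4.2·92/(10 − 0.058·92) → (1932/5) ÷ (583/125) = 48300/583 ≈ 82.847
S = 1000/(48300/583) − 10 = 1000/483 in ≈ 2.070 in
Ia = 0.2·(1000/483) = 200/483 in ≈ 0.414 in
P − Ia = 9.410 − 0.414 = 434503/48300 ≈ 8.996 in (> 0, runoff occurs)
Q = (434503/48300)²/((434503/48300) + 1000/483) = (188792857009/2332890000)/(534503/48300) = 188792857009/25816494900 in ≈ 7.313 in

Q = 188792857009/25816494900 in ≈ 7.313 in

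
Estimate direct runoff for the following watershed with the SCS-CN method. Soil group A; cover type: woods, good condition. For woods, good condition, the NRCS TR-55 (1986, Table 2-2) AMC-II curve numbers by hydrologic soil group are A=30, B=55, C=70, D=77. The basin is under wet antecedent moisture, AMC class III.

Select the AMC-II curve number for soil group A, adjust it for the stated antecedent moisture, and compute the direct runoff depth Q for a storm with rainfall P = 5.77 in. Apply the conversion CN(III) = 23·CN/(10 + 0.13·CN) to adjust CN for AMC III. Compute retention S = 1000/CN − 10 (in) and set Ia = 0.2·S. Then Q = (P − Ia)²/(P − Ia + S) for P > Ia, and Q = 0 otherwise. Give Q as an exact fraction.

NRCS table: woods, good condition, soil group A → CN(II) = 30
Wet (AMC III): CN(III) = 23·30/(10 + 0.13·30) = 690/(139/10) = 6900/139 ≈ 49.640
Max retention: S = 1000/(6900/139) − 10 = 700/69 in (≈ 10.145 in)
Ia = 0.2S: 0.2·10.145 = 2.029 in (exactly 140/69)
Since P=5.770 > Ia=2.029: effective rainfall P−Ia = 25813/6900 in
Q: (25813/6900)² ÷ (95813/6900) = 666310969/661109700 in (≈ 1.008 in)

Q = 666310969/661109700 in ≈ 1.008 in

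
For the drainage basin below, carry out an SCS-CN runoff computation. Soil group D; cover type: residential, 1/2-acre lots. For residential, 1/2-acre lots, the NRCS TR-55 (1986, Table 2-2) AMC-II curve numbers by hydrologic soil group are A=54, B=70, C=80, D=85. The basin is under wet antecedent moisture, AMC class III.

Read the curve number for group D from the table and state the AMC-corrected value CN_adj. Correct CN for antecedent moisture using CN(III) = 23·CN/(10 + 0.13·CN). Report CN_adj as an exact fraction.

CN_adj = 39100/421 ≈ 92.874

NRCS table: residential, 1/2-acre lots, soil group D → CN(II) = 85
CN(III) from CN(II)=85: (23·85)/(10 + 0.13·85) = 39100/421 ≈ 92.874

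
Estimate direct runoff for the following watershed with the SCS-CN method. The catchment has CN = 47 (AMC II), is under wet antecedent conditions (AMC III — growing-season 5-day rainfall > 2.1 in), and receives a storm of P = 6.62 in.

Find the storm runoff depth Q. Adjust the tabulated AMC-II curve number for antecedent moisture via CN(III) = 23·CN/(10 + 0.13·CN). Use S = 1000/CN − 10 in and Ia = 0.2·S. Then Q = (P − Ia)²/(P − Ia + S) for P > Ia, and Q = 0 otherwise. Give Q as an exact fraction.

CN(III) from CN(II)=47: (23·47)/(10 + 0.13·47) = 108100/1611 ≈ 67.101
Retention S: 1000/CN − 10 with CN=67.101 → S = 5300/1081 ≈ 4.903 in
Ia = 0.2S: 0.2·4.903 = 0.981 in (exactly 1060/1081)
Since P=6.620 > Ia=0.981: effective rainfall P−Ia = 304811/54050 in
Q: (304811/54050)² ÷ (569811/54050) = 92909745721/30798284550 in (≈ 3.017 in)

Q = 92909745721/30798284550 in ≈ 3.017 in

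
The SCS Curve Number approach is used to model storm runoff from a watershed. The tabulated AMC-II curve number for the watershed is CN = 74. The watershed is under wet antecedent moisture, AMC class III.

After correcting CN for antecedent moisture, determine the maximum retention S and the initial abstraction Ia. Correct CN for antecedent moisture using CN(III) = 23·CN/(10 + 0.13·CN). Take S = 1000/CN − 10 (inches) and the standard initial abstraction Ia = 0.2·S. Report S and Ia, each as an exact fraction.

Wet (AMC III): CN(III) = 23·74/(10 + 0.13·74) = 1702/(981/50) = 85100/981 ≈ 86.748
S = 1000/(85100/981) − 10 = 1300/851 in ≈ 1.528 in
Ia = 0.2·(1300/851) = 260/851 in ≈ 0.306 in

S = 1300/851 in ≈ 1.528 in; Ia = 260/851 in ≈ 0.306 in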